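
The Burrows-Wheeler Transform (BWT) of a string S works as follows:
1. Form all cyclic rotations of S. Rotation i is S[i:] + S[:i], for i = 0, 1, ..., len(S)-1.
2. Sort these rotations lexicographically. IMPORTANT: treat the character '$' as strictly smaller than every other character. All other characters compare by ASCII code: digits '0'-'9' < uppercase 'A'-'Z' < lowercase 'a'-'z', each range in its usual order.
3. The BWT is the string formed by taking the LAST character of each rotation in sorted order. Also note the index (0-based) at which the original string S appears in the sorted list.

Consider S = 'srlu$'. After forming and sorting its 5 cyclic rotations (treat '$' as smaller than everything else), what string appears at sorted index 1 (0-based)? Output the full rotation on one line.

All 5 rotations (rotation i = S[i:]+S[:i]):
  rot[0] = srlu$
  rot[1] = rlu$s
  rot[2] = lu$sr
  rot[3] = u$srl
  rot[4] = $srlu
Sorted (with $ < everything):
  sorted[0] = $srlu
  sorted[1] = lu$sr
  sorted[2] = rlu$s
  sorted[3] = srlu$
  sorted[4] = u$srl
sorted[1] = lu$sr

Answer: lu$sr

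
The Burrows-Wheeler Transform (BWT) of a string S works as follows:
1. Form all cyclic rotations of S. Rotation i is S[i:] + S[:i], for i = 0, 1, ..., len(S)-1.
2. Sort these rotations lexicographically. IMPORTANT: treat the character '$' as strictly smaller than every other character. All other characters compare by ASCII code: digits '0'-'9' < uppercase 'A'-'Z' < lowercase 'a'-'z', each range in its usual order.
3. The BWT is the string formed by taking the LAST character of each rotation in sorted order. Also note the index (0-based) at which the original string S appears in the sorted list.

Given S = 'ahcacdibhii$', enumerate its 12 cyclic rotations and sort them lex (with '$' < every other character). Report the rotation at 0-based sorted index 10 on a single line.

All 12 rotations (rotation i = S[i:]+S[:i]):
  rot[0] = ahcacdibhii$
  rot[1] = hcacdibhii$a
  rot[2] = cacdibhii$ah
  rot[3] = acdibhii$ahc
  rot[4] = cdibhii$ahca
  rot[5] = dibhii$ahcac
  rot[6] = ibhii$ahcacd
  rot[7] = bhii$ahcacdi
  rot[8] = hii$ahcacdib
  rot[9] = ii$ahcacdibh
  rot[10] = i$ahcacdibhi
  rot[11] = $ahcacdibhii
Sorted (with $ < everything):
  sorted[0] = $ahcacdibhii
  sorted[1] = acdibhii$ahc
  sorted[2] = ahcacdibhii$
  sorted[3] = bhii$ahcacdi
  sorted[4] = cacdibhii$ah
  sorted[5] = cdibhii$ahca
  sorted[6] = dibhii$ahcac
  sorted[7] = hcacdibhii$a
  sorted[8] = hii$ahcacdib
  sorted[9] = i$ahcacdibhi
  sorted[10] = ibhii$ahcacd
  sorted[11] = ii$ahcacdibh
sorted[10] = ibhii$ahcacd

Answer: ibhii$ahcacd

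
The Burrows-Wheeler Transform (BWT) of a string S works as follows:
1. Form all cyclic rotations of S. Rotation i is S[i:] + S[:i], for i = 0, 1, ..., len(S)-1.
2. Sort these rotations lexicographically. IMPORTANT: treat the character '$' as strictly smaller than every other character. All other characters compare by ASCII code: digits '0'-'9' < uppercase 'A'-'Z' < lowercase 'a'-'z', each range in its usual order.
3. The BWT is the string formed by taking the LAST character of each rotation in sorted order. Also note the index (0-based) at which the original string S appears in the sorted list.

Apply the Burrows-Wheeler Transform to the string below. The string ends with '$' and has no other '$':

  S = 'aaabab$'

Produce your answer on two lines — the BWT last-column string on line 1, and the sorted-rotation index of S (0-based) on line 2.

Answer: b$abaaa
1

Derivation:
All 7 rotations (rotation i = S[i:]+S[:i]):
  rot[0] = aaabab$
  rot[1] = aabab$a
  rot[2] = abab$aa
  rot[3] = bab$aaa
  rot[4] = ab$aaab
  rot[5] = b$aaaba
  rot[6] = $aaabab
Sorted (with $ < everything):
  sorted[0] = $aaabab  (last char: 'b')
  sorted[1] = aaabab$  (last char: '$')
  sorted[2] = aabab$a  (last char: 'a')
  sorted[3] = ab$aaab  (last char: 'b')
  sorted[4] = abab$aa  (last char: 'a')
  sorted[5] = b$aaaba  (last char: 'a')
  sorted[6] = bab$aaa  (last char: 'a')
Last column: b$abaaa
Original string S is at sorted index 1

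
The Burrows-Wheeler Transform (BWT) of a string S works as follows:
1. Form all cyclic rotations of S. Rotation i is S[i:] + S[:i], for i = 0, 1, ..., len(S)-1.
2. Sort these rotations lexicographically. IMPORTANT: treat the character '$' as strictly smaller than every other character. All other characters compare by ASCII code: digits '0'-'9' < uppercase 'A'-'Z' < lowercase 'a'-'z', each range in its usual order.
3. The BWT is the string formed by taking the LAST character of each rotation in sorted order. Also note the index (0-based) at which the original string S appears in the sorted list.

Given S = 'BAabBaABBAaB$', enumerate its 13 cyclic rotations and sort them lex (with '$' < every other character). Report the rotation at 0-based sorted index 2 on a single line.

All 13 rotations (rotation i = S[i:]+S[:i]):
  rot[0] = BAabBaABBAaB$
  rot[1] = AabBaABBAaB$B
  rot[2] = abBaABBAaB$BA
  rot[3] = bBaABBAaB$BAa
  rot[4] = BaABBAaB$BAab
  rot[5] = aABBAaB$BAabB
  rot[6] = ABBAaB$BAabBa
  rot[7] = BBAaB$BAabBaA
  rot[8] = BAaB$BAabBaAB
  rot[9] = AaB$BAabBaABB
  rot[10] = aB$BAabBaABBA
  rot[11] = B$BAabBaABBAa
  rot[12] = $BAabBaABBAaB
Sorted (with $ < everything):
  sorted[0] = $BAabBaABBAaB
  sorted[1] = ABBAaB$BAabBa
  sorted[2] = AaB$BAabBaABB
  sorted[3] = AabBaABBAaB$B
  sorted[4] = B$BAabBaABBAa
  sorted[5] = BAaB$BAabBaAB
  sorted[6] = BAabBaABBAaB$
  sorted[7] = BBAaB$BAabBaA
  sorted[8] = BaABBAaB$BAab
  sorted[9] = aABBAaB$BAabB
  sorted[10] = aB$BAabBaABBA
  sorted[11] = abBaABBAaB$BA
  sorted[12] = bBaABBAaB$BAa
sorted[2] = AaB$BAabBaABB

Answer: AaB$BAabBaABB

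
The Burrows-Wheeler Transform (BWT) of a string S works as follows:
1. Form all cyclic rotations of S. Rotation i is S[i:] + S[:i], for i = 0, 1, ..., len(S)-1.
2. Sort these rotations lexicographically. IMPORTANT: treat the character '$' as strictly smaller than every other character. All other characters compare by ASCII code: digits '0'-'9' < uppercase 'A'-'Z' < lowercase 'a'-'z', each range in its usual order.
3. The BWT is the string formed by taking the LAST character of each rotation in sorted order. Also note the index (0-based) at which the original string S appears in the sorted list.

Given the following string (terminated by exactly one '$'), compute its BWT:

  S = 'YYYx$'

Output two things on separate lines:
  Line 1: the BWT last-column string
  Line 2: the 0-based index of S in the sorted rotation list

Answer: x$YYY
1

Derivation:
All 5 rotations (rotation i = S[i:]+S[:i]):
  rot[0] = YYYx$
  rot[1] = YYx$Y
  rot[2] = Yx$YY
  rot[3] = x$YYY
  rot[4] = $YYYx
Sorted (with $ < everything):
  sorted[0] = $YYYx  (last char: 'x')
  sorted[1] = YYYx$  (last char: '$')
  sorted[2] = YYx$Y  (last char: 'Y')
  sorted[3] = Yx$YY  (last char: 'Y')
  sorted[4] = x$YYY  (last char: 'Y')
Last column: x$YYY
Original string S is at sorted index 1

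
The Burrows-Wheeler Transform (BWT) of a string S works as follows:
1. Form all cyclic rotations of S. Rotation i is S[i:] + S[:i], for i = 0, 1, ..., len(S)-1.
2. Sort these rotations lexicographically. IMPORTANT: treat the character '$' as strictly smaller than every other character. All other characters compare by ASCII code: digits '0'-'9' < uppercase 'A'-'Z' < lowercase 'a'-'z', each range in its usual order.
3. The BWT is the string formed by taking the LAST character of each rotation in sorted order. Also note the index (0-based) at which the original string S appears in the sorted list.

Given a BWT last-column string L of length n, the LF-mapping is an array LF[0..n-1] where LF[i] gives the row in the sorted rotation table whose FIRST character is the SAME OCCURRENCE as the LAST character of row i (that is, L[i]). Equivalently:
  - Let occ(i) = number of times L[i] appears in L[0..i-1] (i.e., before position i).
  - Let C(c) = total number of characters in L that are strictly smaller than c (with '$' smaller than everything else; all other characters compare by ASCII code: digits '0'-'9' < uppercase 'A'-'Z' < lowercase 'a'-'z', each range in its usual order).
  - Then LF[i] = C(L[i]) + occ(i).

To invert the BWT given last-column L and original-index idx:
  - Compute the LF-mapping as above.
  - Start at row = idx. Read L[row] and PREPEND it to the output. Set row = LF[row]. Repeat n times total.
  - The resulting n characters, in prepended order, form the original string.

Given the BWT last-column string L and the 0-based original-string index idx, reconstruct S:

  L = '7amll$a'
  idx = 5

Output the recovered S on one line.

LF mapping: 1 2 6 4 5 0 3
Walk LF starting at row 5, prepending L[row]:
  step 1: row=5, L[5]='$', prepend. Next row=LF[5]=0
  step 2: row=0, L[0]='7', prepend. Next row=LF[0]=1
  step 3: row=1, L[1]='a', prepend. Next row=LF[1]=2
  step 4: row=2, L[2]='m', prepend. Next row=LF[2]=6
  step 5: row=6, L[6]='a', prepend. Next row=LF[6]=3
  step 6: row=3, L[3]='l', prepend. Next row=LF[3]=4
  step 7: row=4, L[4]='l', prepend. Next row=LF[4]=5
Reversed output: llama7$

Answer: llama7$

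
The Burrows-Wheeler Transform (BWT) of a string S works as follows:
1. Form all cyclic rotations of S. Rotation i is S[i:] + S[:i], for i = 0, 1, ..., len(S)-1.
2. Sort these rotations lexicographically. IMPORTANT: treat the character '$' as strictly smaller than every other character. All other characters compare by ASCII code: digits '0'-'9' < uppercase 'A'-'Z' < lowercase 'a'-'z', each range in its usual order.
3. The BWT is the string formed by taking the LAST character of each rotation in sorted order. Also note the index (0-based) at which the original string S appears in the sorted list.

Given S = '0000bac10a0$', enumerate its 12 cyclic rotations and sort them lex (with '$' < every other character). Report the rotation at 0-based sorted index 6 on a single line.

All 12 rotations (rotation i = S[i:]+S[:i]):
  rot[0] = 0000bac10a0$
  rot[1] = 000bac10a0$0
  rot[2] = 00bac10a0$00
  rot[3] = 0bac10a0$000
  rot[4] = bac10a0$0000
  rot[5] = ac10a0$0000b
  rot[6] = c10a0$0000ba
  rot[7] = 10a0$0000bac
  rot[8] = 0a0$0000bac1
  rot[9] = a0$0000bac10
  rot[10] = 0$0000bac10a
  rot[11] = $0000bac10a0
Sorted (with $ < everything):
  sorted[0] = $0000bac10a0
  sorted[1] = 0$0000bac10a
  sorted[2] = 0000bac10a0$
  sorted[3] = 000bac10a0$0
  sorted[4] = 00bac10a0$00
  sorted[5] = 0a0$0000bac1
  sorted[6] = 0bac10a0$000
  sorted[7] = 10a0$0000bac
  sorted[8] = a0$0000bac10
  sorted[9] = ac10a0$0000b
  sorted[10] = bac10a0$0000
  sorted[11] = c10a0$0000ba
sorted[6] = 0bac10a0$000

Answer: 0bac10a0$000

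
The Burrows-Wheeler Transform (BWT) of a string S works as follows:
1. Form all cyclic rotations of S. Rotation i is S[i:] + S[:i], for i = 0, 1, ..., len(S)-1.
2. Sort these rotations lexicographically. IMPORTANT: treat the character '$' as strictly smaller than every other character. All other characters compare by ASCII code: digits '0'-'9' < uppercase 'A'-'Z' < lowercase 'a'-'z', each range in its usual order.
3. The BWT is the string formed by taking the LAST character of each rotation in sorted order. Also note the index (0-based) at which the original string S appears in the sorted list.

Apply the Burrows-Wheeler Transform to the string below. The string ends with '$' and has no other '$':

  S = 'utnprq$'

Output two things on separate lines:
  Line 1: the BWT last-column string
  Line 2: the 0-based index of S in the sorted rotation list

Answer: qtnrpu$
6

Derivation:
All 7 rotations (rotation i = S[i:]+S[:i]):
  rot[0] = utnprq$
  rot[1] = tnprq$u
  rot[2] = nprq$ut
  rot[3] = prq$utn
  rot[4] = rq$utnp
  rot[5] = q$utnpr
  rot[6] = $utnprq
Sorted (with $ < everything):
  sorted[0] = $utnprq  (last char: 'q')
  sorted[1] = nprq$ut  (last char: 't')
  sorted[2] = prq$utn  (last char: 'n')
  sorted[3] = q$utnpr  (last char: 'r')
  sorted[4] = rq$utnp  (last char: 'p')
  sorted[5] = tnprq$u  (last char: 'u')
  sorted[6] = utnprq$  (last char: '$')
Last column: qtnrpu$
Original string S is at sorted index 6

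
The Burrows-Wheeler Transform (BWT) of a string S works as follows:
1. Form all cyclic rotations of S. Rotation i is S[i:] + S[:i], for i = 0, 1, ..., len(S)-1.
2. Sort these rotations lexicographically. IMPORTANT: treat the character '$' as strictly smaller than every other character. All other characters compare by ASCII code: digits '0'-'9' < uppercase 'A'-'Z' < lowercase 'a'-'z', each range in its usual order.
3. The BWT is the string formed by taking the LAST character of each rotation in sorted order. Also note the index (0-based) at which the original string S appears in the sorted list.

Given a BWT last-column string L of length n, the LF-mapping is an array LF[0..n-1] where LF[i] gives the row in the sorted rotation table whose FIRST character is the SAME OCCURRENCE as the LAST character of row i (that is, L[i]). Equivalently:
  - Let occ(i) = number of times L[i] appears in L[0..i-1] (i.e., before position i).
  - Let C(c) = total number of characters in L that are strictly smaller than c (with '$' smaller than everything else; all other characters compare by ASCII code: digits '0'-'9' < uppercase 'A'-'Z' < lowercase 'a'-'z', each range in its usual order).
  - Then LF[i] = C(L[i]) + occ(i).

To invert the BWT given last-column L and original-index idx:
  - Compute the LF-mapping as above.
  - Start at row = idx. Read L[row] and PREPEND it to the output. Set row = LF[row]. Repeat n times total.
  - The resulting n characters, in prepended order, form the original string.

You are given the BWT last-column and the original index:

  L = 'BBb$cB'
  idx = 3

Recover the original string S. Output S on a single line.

LF mapping: 1 2 4 0 5 3
Walk LF starting at row 3, prepending L[row]:
  step 1: row=3, L[3]='$', prepend. Next row=LF[3]=0
  step 2: row=0, L[0]='B', prepend. Next row=LF[0]=1
  step 3: row=1, L[1]='B', prepend. Next row=LF[1]=2
  step 4: row=2, L[2]='b', prepend. Next row=LF[2]=4
  step 5: row=4, L[4]='c', prepend. Next row=LF[4]=5
  step 6: row=5, L[5]='B', prepend. Next row=LF[5]=3
Reversed output: BcbBB$

Answer: BcbBB$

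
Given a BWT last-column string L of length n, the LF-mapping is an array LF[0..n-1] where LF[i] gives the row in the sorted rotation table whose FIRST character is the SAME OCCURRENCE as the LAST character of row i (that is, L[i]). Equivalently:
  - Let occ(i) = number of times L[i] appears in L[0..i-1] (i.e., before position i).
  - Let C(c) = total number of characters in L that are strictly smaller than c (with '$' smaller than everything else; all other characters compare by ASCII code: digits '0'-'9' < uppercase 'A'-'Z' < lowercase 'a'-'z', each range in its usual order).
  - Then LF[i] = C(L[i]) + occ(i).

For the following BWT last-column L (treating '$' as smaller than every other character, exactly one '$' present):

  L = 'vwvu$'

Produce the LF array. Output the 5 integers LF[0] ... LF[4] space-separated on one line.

Char counts: '$':1, 'u':1, 'v':2, 'w':1
C (first-col start): C('$')=0, C('u')=1, C('v')=2, C('w')=4
L[0]='v': occ=0, LF[0]=C('v')+0=2+0=2
L[1]='w': occ=0, LF[1]=C('w')+0=4+0=4
L[2]='v': occ=1, LF[2]=C('v')+1=2+1=3
L[3]='u': occ=0, LF[3]=C('u')+0=1+0=1
L[4]='$': occ=0, LF[4]=C('$')+0=0+0=0

Answer: 2 4 3 1 0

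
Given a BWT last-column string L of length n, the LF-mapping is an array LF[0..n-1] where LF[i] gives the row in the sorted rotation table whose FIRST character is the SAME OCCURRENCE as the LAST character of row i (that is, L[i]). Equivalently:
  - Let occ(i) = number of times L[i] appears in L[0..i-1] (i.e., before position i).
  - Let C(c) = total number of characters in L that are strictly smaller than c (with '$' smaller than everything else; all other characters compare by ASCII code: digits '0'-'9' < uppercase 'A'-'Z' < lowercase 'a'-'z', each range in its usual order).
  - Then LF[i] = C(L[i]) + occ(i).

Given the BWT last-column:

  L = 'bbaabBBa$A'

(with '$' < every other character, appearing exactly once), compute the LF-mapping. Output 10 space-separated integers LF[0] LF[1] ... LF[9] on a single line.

Answer: 7 8 4 5 9 2 3 6 0 1

Derivation:
Char counts: '$':1, 'A':1, 'B':2, 'a':3, 'b':3
C (first-col start): C('$')=0, C('A')=1, C('B')=2, C('a')=4, C('b')=7
L[0]='b': occ=0, LF[0]=C('b')+0=7+0=7
L[1]='b': occ=1, LF[1]=C('b')+1=7+1=8
L[2]='a': occ=0, LF[2]=C('a')+0=4+0=4
L[3]='a': occ=1, LF[3]=C('a')+1=4+1=5
L[4]='b': occ=2, LF[4]=C('b')+2=7+2=9
L[5]='B': occ=0, LF[5]=C('B')+0=2+0=2
L[6]='B': occ=1, LF[6]=C('B')+1=2+1=3
L[7]='a': occ=2, LF[7]=C('a')+2=4+2=6
L[8]='$': occ=0, LF[8]=C('$')+0=0+0=0
L[9]='A': occ=0, LF[9]=C('A')+0=1+0=1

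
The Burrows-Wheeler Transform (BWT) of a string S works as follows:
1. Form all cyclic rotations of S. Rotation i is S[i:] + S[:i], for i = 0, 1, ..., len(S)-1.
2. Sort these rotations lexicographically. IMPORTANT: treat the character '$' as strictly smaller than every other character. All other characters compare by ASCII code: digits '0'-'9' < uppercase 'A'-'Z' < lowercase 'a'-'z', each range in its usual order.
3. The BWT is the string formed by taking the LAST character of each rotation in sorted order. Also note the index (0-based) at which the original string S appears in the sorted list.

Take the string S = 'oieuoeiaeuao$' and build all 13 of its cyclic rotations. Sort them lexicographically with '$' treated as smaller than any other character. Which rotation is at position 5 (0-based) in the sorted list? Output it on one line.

All 13 rotations (rotation i = S[i:]+S[:i]):
  rot[0] = oieuoeiaeuao$
  rot[1] = ieuoeiaeuao$o
  rot[2] = euoeiaeuao$oi
  rot[3] = uoeiaeuao$oie
  rot[4] = oeiaeuao$oieu
  rot[5] = eiaeuao$oieuo
  rot[6] = iaeuao$oieuoe
  rot[7] = aeuao$oieuoei
  rot[8] = euao$oieuoeia
  rot[9] = uao$oieuoeiae
  rot[10] = ao$oieuoeiaeu
  rot[11] = o$oieuoeiaeua
  rot[12] = $oieuoeiaeuao
Sorted (with $ < everything):
  sorted[0] = $oieuoeiaeuao
  sorted[1] = aeuao$oieuoei
  sorted[2] = ao$oieuoeiaeu
  sorted[3] = eiaeuao$oieuo
  sorted[4] = euao$oieuoeia
  sorted[5] = euoeiaeuao$oi
  sorted[6] = iaeuao$oieuoe
  sorted[7] = ieuoeiaeuao$o
  sorted[8] = o$oieuoeiaeua
  sorted[9] = oeiaeuao$oieu
  sorted[10] = oieuoeiaeuao$
  sorted[11] = uao$oieuoeiae
  sorted[12] = uoeiaeuao$oie
sorted[5] = euoeiaeuao$oi

Answer: euoeiaeuao$oi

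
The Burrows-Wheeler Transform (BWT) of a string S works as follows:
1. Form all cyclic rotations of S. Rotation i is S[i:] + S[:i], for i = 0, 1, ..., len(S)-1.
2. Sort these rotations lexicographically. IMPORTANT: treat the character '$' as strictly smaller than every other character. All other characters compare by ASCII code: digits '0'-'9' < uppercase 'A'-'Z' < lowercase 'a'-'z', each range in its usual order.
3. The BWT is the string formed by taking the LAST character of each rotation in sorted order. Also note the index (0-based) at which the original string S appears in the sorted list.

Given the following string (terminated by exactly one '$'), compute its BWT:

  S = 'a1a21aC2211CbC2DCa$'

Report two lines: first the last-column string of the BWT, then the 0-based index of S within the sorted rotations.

Answer: a21a22aCCabD12C$11C
15

Derivation:
All 19 rotations (rotation i = S[i:]+S[:i]):
  rot[0] = a1a21aC2211CbC2DCa$
  rot[1] = 1a21aC2211CbC2DCa$a
  rot[2] = a21aC2211CbC2DCa$a1
  rot[3] = 21aC2211CbC2DCa$a1a
  rot[4] = 1aC2211CbC2DCa$a1a2
  rot[5] = aC2211CbC2DCa$a1a21
  rot[6] = C2211CbC2DCa$a1a21a
  rot[7] = 2211CbC2DCa$a1a21aC
  rot[8] = 211CbC2DCa$a1a21aC2
  rot[9] = 11CbC2DCa$a1a21aC22
  rot[10] = 1CbC2DCa$a1a21aC221
  rot[11] = CbC2DCa$a1a21aC2211
  rot[12] = bC2DCa$a1a21aC2211C
  rot[13] = C2DCa$a1a21aC2211Cb
  rot[14] = 2DCa$a1a21aC2211CbC
  rot[15] = DCa$a1a21aC2211CbC2
  rot[16] = Ca$a1a21aC2211CbC2D
  rot[17] = a$a1a21aC2211CbC2DC
  rot[18] = $a1a21aC2211CbC2DCa
Sorted (with $ < everything):
  sorted[0] = $a1a21aC2211CbC2DCa  (last char: 'a')
  sorted[1] = 11CbC2DCa$a1a21aC22  (last char: '2')
  sorted[2] = 1CbC2DCa$a1a21aC221  (last char: '1')
  sorted[3] = 1a21aC2211CbC2DCa$a  (last char: 'a')
  sorted[4] = 1aC2211CbC2DCa$a1a2  (last char: '2')
  sorted[5] = 211CbC2DCa$a1a21aC2  (last char: '2')
  sorted[6] = 21aC2211CbC2DCa$a1a  (last char: 'a')
  sorted[7] = 2211CbC2DCa$a1a21aC  (last char: 'C')
  sorted[8] = 2DCa$a1a21aC2211CbC  (last char: 'C')
  sorted[9] = C2211CbC2DCa$a1a21a  (last char: 'a')
  sorted[10] = C2DCa$a1a21aC2211Cb  (last char: 'b')
  sorted[11] = Ca$a1a21aC2211CbC2D  (last char: 'D')
  sorted[12] = CbC2DCa$a1a21aC2211  (last char: '1')
  sorted[13] = DCa$a1a21aC2211CbC2  (last char: '2')
  sorted[14] = a$a1a21aC2211CbC2DC  (last char: 'C')
  sorted[15] = a1a21aC2211CbC2DCa$  (last char: '$')
  sorted[16] = a21aC2211CbC2DCa$a1  (last char: '1')
  sorted[17] = aC2211CbC2DCa$a1a21  (last char: '1')
  sorted[18] = bC2DCa$a1a21aC2211C  (last char: 'C')
Last column: a21a22aCCabD12C$11C
Original string S is at sorted index 15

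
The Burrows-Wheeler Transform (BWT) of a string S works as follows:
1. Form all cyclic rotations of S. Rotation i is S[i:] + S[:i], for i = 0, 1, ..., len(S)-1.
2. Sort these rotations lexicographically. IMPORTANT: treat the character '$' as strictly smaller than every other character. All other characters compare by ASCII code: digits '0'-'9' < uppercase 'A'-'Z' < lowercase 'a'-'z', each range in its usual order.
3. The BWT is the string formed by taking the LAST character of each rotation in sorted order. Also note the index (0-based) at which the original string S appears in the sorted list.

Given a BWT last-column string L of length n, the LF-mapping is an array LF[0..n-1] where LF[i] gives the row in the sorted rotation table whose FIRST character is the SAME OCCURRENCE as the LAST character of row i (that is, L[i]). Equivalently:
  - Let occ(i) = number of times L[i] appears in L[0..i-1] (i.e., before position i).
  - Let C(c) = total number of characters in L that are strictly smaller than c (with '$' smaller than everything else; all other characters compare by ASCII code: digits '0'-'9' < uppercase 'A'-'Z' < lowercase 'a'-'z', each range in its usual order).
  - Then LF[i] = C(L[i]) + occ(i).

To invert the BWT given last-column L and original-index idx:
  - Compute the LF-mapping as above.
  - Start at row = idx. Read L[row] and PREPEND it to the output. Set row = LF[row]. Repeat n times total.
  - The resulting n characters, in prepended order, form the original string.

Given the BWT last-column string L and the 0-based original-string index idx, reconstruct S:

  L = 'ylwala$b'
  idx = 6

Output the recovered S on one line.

LF mapping: 7 4 6 1 5 2 0 3
Walk LF starting at row 6, prepending L[row]:
  step 1: row=6, L[6]='$', prepend. Next row=LF[6]=0
  step 2: row=0, L[0]='y', prepend. Next row=LF[0]=7
  step 3: row=7, L[7]='b', prepend. Next row=LF[7]=3
  step 4: row=3, L[3]='a', prepend. Next row=LF[3]=1
  step 5: row=1, L[1]='l', prepend. Next row=LF[1]=4
  step 6: row=4, L[4]='l', prepend. Next row=LF[4]=5
  step 7: row=5, L[5]='a', prepend. Next row=LF[5]=2
  step 8: row=2, L[2]='w', prepend. Next row=LF[2]=6
Reversed output: wallaby$

Answer: wallaby$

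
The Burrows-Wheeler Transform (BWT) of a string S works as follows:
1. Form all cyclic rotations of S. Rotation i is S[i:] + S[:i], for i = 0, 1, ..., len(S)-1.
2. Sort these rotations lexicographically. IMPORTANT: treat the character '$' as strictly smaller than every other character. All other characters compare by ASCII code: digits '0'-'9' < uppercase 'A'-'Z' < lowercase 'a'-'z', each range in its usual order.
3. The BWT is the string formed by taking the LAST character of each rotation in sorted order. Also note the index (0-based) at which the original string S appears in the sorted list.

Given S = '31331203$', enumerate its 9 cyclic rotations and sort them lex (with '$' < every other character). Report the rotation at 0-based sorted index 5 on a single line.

Answer: 3$3133120

Derivation:
All 9 rotations (rotation i = S[i:]+S[:i]):
  rot[0] = 31331203$
  rot[1] = 1331203$3
  rot[2] = 331203$31
  rot[3] = 31203$313
  rot[4] = 1203$3133
  rot[5] = 203$31331
  rot[6] = 03$313312
  rot[7] = 3$3133120
  rot[8] = $31331203
Sorted (with $ < everything):
  sorted[0] = $31331203
  sorted[1] = 03$313312
  sorted[2] = 1203$3133
  sorted[3] = 1331203$3
  sorted[4] = 203$31331
  sorted[5] = 3$3133120
  sorted[6] = 31203$313
  sorted[7] = 31331203$
  sorted[8] = 331203$31
sorted[5] = 3$3133120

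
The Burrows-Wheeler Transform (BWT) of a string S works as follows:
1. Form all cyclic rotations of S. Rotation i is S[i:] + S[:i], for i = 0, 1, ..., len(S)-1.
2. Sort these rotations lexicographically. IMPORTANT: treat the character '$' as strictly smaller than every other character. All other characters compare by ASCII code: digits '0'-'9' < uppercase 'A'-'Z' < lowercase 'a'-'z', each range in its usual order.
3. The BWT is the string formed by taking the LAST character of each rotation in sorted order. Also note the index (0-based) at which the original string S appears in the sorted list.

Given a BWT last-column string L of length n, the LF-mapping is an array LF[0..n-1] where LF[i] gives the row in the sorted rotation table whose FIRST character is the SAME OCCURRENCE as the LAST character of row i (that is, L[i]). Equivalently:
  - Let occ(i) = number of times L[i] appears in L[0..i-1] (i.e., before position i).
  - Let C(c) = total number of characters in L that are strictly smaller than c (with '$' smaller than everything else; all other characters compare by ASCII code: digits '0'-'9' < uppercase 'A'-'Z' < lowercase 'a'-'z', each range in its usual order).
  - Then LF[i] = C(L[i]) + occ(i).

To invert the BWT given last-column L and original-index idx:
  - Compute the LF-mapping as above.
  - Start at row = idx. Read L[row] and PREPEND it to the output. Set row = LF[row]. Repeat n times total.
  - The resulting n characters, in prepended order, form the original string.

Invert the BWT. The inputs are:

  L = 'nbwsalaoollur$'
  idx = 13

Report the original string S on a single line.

Answer: walrusballoon$

Derivation:
LF mapping: 7 3 13 11 1 4 2 8 9 5 6 12 10 0
Walk LF starting at row 13, prepending L[row]:
  step 1: row=13, L[13]='$', prepend. Next row=LF[13]=0
  step 2: row=0, L[0]='n', prepend. Next row=LF[0]=7
  step 3: row=7, L[7]='o', prepend. Next row=LF[7]=8
  step 4: row=8, L[8]='o', prepend. Next row=LF[8]=9
  step 5: row=9, L[9]='l', prepend. Next row=LF[9]=5
  step 6: row=5, L[5]='l', prepend. Next row=LF[5]=4
  step 7: row=4, L[4]='a', prepend. Next row=LF[4]=1
  step 8: row=1, L[1]='b', prepend. Next row=LF[1]=3
  step 9: row=3, L[3]='s', prepend. Next row=LF[3]=11
  step 10: row=11, L[11]='u', prepend. Next row=LF[11]=12
  step 11: row=12, L[12]='r', prepend. Next row=LF[12]=10
  step 12: row=10, L[10]='l', prepend. Next row=LF[10]=6
  step 13: row=6, L[6]='a', prepend. Next row=LF[6]=2
  step 14: row=2, L[2]='w', prepend. Next row=LF[2]=13
Reversed output: walrusballoon$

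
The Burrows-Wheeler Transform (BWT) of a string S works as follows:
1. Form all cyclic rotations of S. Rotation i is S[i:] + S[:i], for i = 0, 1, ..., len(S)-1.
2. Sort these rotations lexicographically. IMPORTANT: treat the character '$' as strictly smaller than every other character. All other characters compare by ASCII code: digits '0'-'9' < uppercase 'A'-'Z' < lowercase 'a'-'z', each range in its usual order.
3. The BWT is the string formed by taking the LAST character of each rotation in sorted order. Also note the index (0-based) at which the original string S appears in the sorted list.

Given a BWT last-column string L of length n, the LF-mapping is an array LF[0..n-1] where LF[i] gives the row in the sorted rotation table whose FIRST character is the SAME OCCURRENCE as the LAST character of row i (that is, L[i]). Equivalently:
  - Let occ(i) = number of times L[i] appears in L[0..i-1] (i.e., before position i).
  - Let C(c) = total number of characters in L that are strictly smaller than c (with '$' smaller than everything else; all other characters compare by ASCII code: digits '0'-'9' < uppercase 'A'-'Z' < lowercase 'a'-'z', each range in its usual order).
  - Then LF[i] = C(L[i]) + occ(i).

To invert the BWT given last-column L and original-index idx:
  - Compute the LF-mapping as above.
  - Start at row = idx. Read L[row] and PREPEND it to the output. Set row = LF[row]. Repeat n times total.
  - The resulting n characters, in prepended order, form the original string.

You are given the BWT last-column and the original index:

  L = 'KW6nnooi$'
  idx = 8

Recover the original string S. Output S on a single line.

LF mapping: 2 3 1 5 6 7 8 4 0
Walk LF starting at row 8, prepending L[row]:
  step 1: row=8, L[8]='$', prepend. Next row=LF[8]=0
  step 2: row=0, L[0]='K', prepend. Next row=LF[0]=2
  step 3: row=2, L[2]='6', prepend. Next row=LF[2]=1
  step 4: row=1, L[1]='W', prepend. Next row=LF[1]=3
  step 5: row=3, L[3]='n', prepend. Next row=LF[3]=5
  step 6: row=5, L[5]='o', prepend. Next row=LF[5]=7
  step 7: row=7, L[7]='i', prepend. Next row=LF[7]=4
  step 8: row=4, L[4]='n', prepend. Next row=LF[4]=6
  step 9: row=6, L[6]='o', prepend. Next row=LF[6]=8
Reversed output: onionW6K$

Answer: onionW6K$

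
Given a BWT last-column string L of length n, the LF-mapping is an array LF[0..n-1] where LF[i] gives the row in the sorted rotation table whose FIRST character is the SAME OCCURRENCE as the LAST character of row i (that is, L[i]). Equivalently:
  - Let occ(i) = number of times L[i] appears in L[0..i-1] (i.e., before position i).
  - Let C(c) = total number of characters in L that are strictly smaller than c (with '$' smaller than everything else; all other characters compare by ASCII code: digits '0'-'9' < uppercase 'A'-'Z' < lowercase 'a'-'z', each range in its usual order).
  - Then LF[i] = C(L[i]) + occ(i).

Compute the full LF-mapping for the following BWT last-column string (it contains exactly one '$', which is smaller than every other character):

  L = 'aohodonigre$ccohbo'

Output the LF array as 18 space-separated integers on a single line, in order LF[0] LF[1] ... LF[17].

Answer: 1 12 8 13 5 14 11 10 7 17 6 0 3 4 15 9 2 16

Derivation:
Char counts: '$':1, 'a':1, 'b':1, 'c':2, 'd':1, 'e':1, 'g':1, 'h':2, 'i':1, 'n':1, 'o':5, 'r':1
C (first-col start): C('$')=0, C('a')=1, C('b')=2, C('c')=3, C('d')=5, C('e')=6, C('g')=7, C('h')=8, C('i')=10, C('n')=11, C('o')=12, C('r')=17
L[0]='a': occ=0, LF[0]=C('a')+0=1+0=1
L[1]='o': occ=0, LF[1]=C('o')+0=12+0=12
L[2]='h': occ=0, LF[2]=C('h')+0=8+0=8
L[3]='o': occ=1, LF[3]=C('o')+1=12+1=13
L[4]='d': occ=0, LF[4]=C('d')+0=5+0=5
L[5]='o': occ=2, LF[5]=C('o')+2=12+2=14
L[6]='n': occ=0, LF[6]=C('n')+0=11+0=11
L[7]='i': occ=0, LF[7]=C('i')+0=10+0=10
L[8]='g': occ=0, LF[8]=C('g')+0=7+0=7
L[9]='r': occ=0, LF[9]=C('r')+0=17+0=17
L[10]='e': occ=0, LF[10]=C('e')+0=6+0=6
L[11]='$': occ=0, LF[11]=C('$')+0=0+0=0
L[12]='c': occ=0, LF[12]=C('c')+0=3+0=3
L[13]='c': occ=1, LF[13]=C('c')+1=3+1=4
L[14]='o': occ=3, LF[14]=C('o')+3=12+3=15
L[15]='h': occ=1, LF[15]=C('h')+1=8+1=9
L[16]='b': occ=0, LF[16]=C('b')+0=2+0=2
L[17]='o': occ=4, LF[17]=C('o')+4=12+4=16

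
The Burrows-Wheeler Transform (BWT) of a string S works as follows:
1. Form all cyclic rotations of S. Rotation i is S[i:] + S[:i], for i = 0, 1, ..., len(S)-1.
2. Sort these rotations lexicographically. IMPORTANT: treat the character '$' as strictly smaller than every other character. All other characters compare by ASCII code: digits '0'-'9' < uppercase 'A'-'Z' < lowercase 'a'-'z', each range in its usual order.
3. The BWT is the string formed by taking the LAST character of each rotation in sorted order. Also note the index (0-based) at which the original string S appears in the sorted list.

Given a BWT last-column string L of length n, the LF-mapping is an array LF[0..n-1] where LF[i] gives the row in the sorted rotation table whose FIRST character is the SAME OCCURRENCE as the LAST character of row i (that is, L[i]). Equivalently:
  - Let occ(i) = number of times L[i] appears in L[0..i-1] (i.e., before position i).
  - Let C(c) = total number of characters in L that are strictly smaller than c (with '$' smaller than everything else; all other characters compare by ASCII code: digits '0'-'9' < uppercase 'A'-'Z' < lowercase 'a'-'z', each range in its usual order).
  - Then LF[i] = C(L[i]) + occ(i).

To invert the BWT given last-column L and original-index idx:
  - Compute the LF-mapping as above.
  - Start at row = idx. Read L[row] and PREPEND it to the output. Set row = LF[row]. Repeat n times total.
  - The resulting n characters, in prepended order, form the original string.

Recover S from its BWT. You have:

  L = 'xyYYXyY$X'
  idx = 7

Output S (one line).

Answer: yXYYXyYx$

Derivation:
LF mapping: 6 7 3 4 1 8 5 0 2
Walk LF starting at row 7, prepending L[row]:
  step 1: row=7, L[7]='$', prepend. Next row=LF[7]=0
  step 2: row=0, L[0]='x', prepend. Next row=LF[0]=6
  step 3: row=6, L[6]='Y', prepend. Next row=LF[6]=5
  step 4: row=5, L[5]='y', prepend. Next row=LF[5]=8
  step 5: row=8, L[8]='X', prepend. Next row=LF[8]=2
  step 6: row=2, L[2]='Y', prepend. Next row=LF[2]=3
  step 7: row=3, L[3]='Y', prepend. Next row=LF[3]=4
  step 8: row=4, L[4]='X', prepend. Next row=LF[4]=1
  step 9: row=1, L[1]='y', prepend. Next row=LF[1]=7
Reversed output: yXYYXyYx$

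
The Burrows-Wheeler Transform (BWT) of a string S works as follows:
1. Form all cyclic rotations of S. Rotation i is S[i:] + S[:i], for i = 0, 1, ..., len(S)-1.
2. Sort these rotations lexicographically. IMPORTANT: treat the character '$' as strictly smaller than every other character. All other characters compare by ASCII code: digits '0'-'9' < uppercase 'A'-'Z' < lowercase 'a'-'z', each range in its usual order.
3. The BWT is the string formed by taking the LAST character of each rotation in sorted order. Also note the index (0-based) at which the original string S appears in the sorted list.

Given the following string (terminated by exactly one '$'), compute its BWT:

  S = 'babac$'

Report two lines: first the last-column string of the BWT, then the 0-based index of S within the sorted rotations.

All 6 rotations (rotation i = S[i:]+S[:i]):
  rot[0] = babac$
  rot[1] = abac$b
  rot[2] = bac$ba
  rot[3] = ac$bab
  rot[4] = c$baba
  rot[5] = $babac
Sorted (with $ < everything):
  sorted[0] = $babac  (last char: 'c')
  sorted[1] = abac$b  (last char: 'b')
  sorted[2] = ac$bab  (last char: 'b')
  sorted[3] = babac$  (last char: '$')
  sorted[4] = bac$ba  (last char: 'a')
  sorted[5] = c$baba  (last char: 'a')
Last column: cbb$aa
Original string S is at sorted index 3

Answer: cbb$aa
3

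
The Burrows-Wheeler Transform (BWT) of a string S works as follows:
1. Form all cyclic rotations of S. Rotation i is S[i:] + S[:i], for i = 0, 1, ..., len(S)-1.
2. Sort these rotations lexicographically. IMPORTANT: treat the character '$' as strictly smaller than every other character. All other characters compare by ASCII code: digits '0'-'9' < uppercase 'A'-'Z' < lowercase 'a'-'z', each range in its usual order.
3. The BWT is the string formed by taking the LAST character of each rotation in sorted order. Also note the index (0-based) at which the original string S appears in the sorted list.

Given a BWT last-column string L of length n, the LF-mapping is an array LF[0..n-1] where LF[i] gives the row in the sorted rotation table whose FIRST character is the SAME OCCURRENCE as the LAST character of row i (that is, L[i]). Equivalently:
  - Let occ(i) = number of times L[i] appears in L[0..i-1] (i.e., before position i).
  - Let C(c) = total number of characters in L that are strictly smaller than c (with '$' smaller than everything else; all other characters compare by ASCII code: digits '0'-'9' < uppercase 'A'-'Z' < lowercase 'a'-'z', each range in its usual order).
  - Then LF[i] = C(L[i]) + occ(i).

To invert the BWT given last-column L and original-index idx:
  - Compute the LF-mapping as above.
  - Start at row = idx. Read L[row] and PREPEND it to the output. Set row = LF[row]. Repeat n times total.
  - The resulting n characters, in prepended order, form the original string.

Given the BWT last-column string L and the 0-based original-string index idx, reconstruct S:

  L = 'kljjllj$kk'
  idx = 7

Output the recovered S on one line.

Answer: ljjjklklk$

Derivation:
LF mapping: 4 7 1 2 8 9 3 0 5 6
Walk LF starting at row 7, prepending L[row]:
  step 1: row=7, L[7]='$', prepend. Next row=LF[7]=0
  step 2: row=0, L[0]='k', prepend. Next row=LF[0]=4
  step 3: row=4, L[4]='l', prepend. Next row=LF[4]=8
  step 4: row=8, L[8]='k', prepend. Next row=LF[8]=5
  step 5: row=5, L[5]='l', prepend. Next row=LF[5]=9
  step 6: row=9, L[9]='k', prepend. Next row=LF[9]=6
  step 7: row=6, L[6]='j', prepend. Next row=LF[6]=3
  step 8: row=3, L[3]='j', prepend. Next row=LF[3]=2
  step 9: row=2, L[2]='j', prepend. Next row=LF[2]=1
  step 10: row=1, L[1]='l', prepend. Next row=LF[1]=7
Reversed output: ljjjklklk$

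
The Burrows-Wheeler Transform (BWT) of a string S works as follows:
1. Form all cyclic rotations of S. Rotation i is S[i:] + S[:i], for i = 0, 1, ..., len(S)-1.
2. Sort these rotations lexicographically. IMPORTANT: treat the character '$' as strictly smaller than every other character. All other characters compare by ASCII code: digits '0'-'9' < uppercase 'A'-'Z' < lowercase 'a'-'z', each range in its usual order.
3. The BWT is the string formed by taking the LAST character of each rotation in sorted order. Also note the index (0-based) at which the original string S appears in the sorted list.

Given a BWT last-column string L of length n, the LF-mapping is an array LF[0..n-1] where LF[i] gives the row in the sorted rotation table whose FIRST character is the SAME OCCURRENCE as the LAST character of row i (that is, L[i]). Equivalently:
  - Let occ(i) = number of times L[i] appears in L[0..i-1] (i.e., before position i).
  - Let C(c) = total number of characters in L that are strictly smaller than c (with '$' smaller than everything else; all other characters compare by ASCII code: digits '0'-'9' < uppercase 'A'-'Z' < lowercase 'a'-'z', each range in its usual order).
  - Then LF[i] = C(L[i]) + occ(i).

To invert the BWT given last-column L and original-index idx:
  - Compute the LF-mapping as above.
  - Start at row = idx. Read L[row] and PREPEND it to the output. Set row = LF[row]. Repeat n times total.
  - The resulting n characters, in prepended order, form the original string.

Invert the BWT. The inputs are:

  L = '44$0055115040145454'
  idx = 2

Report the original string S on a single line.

LF mapping: 8 9 0 1 2 14 15 5 6 16 3 10 4 7 11 17 12 18 13
Walk LF starting at row 2, prepending L[row]:
  step 1: row=2, L[2]='$', prepend. Next row=LF[2]=0
  step 2: row=0, L[0]='4', prepend. Next row=LF[0]=8
  step 3: row=8, L[8]='1', prepend. Next row=LF[8]=6
  step 4: row=6, L[6]='5', prepend. Next row=LF[6]=15
  step 5: row=15, L[15]='5', prepend. Next row=LF[15]=17
  step 6: row=17, L[17]='5', prepend. Next row=LF[17]=18
  step 7: row=18, L[18]='4', prepend. Next row=LF[18]=13
  step 8: row=13, L[13]='1', prepend. Next row=LF[13]=7
  step 9: row=7, L[7]='1', prepend. Next row=LF[7]=5
  step 10: row=5, L[5]='5', prepend. Next row=LF[5]=14
  step 11: row=14, L[14]='4', prepend. Next row=LF[14]=11
  step 12: row=11, L[11]='4', prepend. Next row=LF[11]=10
  step 13: row=10, L[10]='0', prepend. Next row=LF[10]=3
  step 14: row=3, L[3]='0', prepend. Next row=LF[3]=1
  step 15: row=1, L[1]='4', prepend. Next row=LF[1]=9
  step 16: row=9, L[9]='5', prepend. Next row=LF[9]=16
  step 17: row=16, L[16]='4', prepend. Next row=LF[16]=12
  step 18: row=12, L[12]='0', prepend. Next row=LF[12]=4
  step 19: row=4, L[4]='0', prepend. Next row=LF[4]=2
Reversed output: 004540044511455514$

Answer: 004540044511455514$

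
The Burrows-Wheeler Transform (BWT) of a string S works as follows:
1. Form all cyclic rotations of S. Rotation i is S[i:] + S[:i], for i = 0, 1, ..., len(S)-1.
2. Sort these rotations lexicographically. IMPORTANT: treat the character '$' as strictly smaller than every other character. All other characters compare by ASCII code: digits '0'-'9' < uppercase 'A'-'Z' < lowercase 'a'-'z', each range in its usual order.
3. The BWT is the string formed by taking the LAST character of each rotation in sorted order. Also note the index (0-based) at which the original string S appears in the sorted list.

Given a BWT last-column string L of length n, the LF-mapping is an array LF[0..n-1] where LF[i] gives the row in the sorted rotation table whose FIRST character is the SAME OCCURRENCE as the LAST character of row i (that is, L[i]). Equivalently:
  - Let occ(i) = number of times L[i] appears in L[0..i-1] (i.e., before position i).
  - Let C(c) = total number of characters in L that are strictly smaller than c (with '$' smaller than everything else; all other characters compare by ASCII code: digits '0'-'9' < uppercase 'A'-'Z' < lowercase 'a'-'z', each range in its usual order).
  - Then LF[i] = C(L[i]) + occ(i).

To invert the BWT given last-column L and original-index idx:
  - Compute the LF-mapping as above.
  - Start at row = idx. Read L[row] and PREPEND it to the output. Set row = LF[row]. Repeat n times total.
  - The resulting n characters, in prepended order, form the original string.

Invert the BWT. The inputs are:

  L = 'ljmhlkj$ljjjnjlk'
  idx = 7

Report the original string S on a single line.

Answer: jlmjhjjljknlkjl$

Derivation:
LF mapping: 10 2 14 1 11 8 3 0 12 4 5 6 15 7 13 9
Walk LF starting at row 7, prepending L[row]:
  step 1: row=7, L[7]='$', prepend. Next row=LF[7]=0
  step 2: row=0, L[0]='l', prepend. Next row=LF[0]=10
  step 3: row=10, L[10]='j', prepend. Next row=LF[10]=5
  step 4: row=5, L[5]='k', prepend. Next row=LF[5]=8
  step 5: row=8, L[8]='l', prepend. Next row=LF[8]=12
  step 6: row=12, L[12]='n', prepend. Next row=LF[12]=15
  step 7: row=15, L[15]='k', prepend. Next row=LF[15]=9
  step 8: row=9, L[9]='j', prepend. Next row=LF[9]=4
  step 9: row=4, L[4]='l', prepend. Next row=LF[4]=11
  step 10: row=11, L[11]='j', prepend. Next row=LF[11]=6
  step 11: row=6, L[6]='j', prepend. Next row=LF[6]=3
  step 12: row=3, L[3]='h', prepend. Next row=LF[3]=1
  step 13: row=1, L[1]='j', prepend. Next row=LF[1]=2
  step 14: row=2, L[2]='m', prepend. Next row=LF[2]=14
  step 15: row=14, L[14]='l', prepend. Next row=LF[14]=13
  step 16: row=13, L[13]='j', prepend. Next row=LF[13]=7
Reversed output: jlmjhjjljknlkjl$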